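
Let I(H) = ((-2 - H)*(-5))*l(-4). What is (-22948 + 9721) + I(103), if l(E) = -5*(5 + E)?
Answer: -15852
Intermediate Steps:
l(E) = -25 - 5*E
I(H) = -50 - 25*H (I(H) = ((-2 - H)*(-5))*(-25 - 5*(-4)) = (10 + 5*H)*(-25 + 20) = (10 + 5*H)*(-5) = -50 - 25*H)
(-22948 + 9721) + I(103) = (-22948 + 9721) + (-50 - 25*103) = -13227 + (-50 - 2575) = -13227 - 2625 = -15852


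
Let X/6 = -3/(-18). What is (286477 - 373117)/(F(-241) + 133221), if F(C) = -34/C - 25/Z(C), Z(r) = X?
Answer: -696008/1070009 ≈ -0.65047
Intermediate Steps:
X = 1 (X = 6*(-3/(-18)) = 6*(-3*(-1/18)) = 6*(1/6) = 1)
Z(r) = 1
F(C) = -25 - 34/C (F(C) = -34/C - 25/1 = -34/C - 25*1 = -34/C - 25 = -25 - 34/C)
(286477 - 373117)/(F(-241) + 133221) = (286477 - 373117)/((-25 - 34/(-241)) + 133221) = -86640/((-25 - 34*(-1/241)) + 133221) = -86640/((-25 + 34/241) + 133221) = -86640/(-5991/241 + 133221) = -86640/32100270/241 = -86640*241/32100270 = -696008/1070009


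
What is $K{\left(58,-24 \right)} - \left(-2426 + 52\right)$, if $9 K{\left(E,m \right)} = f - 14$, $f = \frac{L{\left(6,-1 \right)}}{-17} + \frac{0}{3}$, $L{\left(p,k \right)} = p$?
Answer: $\frac{362978}{153} \approx 2372.4$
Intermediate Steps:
$f = - \frac{6}{17}$ ($f = \frac{6}{-17} + \frac{0}{3} = 6 \left(- \frac{1}{17}\right) + 0 \cdot \frac{1}{3} = - \frac{6}{17} + 0 = - \frac{6}{17} \approx -0.35294$)
$K{\left(E,m \right)} = - \frac{244}{153}$ ($K{\left(E,m \right)} = \frac{- \frac{6}{17} - 14}{9} = \frac{1}{9} \left(- \frac{244}{17}\right) = - \frac{244}{153}$)
$K{\left(58,-24 \right)} - \left(-2426 + 52\right) = - \frac{244}{153} - \left(-2426 + 52\right) = - \frac{244}{153} - -2374 = - \frac{244}{153} + 2374 = \frac{362978}{153}$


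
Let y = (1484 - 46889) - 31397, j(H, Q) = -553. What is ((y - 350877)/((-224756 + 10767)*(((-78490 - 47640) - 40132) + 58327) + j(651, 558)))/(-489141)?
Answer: 427679/11297641820422842 ≈ 3.7856e-11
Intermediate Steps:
y = -76802 (y = -45405 - 31397 = -76802)
((y - 350877)/((-224756 + 10767)*(((-78490 - 47640) - 40132) + 58327) + j(651, 558)))/(-489141) = ((-76802 - 350877)/((-224756 + 10767)*(((-78490 - 47640) - 40132) + 58327) - 553))/(-489141) = -427679/(-213989*((-126130 - 40132) + 58327) - 553)*(-1/489141) = -427679/(-213989*(-166262 + 58327) - 553)*(-1/489141) = -427679/(-213989*(-107935) - 553)*(-1/489141) = -427679/(23096902715 - 553)*(-1/489141) = -427679/23096902162*(-1/489141) = 427679/11297641820422842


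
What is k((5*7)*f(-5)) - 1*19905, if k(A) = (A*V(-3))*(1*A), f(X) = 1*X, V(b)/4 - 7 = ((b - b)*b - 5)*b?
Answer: 2675095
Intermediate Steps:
V(b) = 28 - 20*b (V(b) = 28 + 4*(((b - b)*b - 5)*b) = 28 + 4*((0*b - 5)*b) = 28 + 4*((0 - 5)*b) = 28 + 4*(-5*b) = 28 - 20*b)
f(X) = X
k(A) = 88*A**2 (k(A) = (A*(28 - 20*(-3)))*(1*A) = (A*(28 + 60))*A = (A*88)*A = (88*A)*A = 88*A**2)
k((5*7)*f(-5)) - 1*19905 = 88*((5*7)*(-5))**2 - 1*19905 = 88*(35*(-5))**2 - 19905 = 88*(-175)**2 - 19905 = 88*30625 - 19905 = 2695000 - 19905 = 2675095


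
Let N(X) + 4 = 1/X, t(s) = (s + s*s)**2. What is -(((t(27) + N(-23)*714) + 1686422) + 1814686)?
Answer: -93604410/23 ≈ -4.0698e+6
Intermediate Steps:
t(s) = (s + s**2)**2
N(X) = -4 + 1/X
-(((t(27) + N(-23)*714) + 1686422) + 1814686) = -(((27**2*(1 + 27)**2 + (-4 + 1/(-23))*714) + 1686422) + 1814686) = -(((729*28**2 + (-4 - 1/23)*714) + 1686422) + 1814686) = -(((729*784 - 93/23*714) + 1686422) + 1814686) = -(((571536 - 66402/23) + 1686422) + 1814686) = -((13078926/23 + 1686422) + 1814686) = -(51866632/23 + 1814686) = -1*93604410/23 = -93604410/23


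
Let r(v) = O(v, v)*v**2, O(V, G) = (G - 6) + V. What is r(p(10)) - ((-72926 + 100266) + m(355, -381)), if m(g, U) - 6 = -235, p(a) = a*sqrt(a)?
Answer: -33111 + 20000*sqrt(10) ≈ 30135.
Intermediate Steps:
O(V, G) = -6 + G + V (O(V, G) = (-6 + G) + V = -6 + G + V)
p(a) = a**(3/2)
m(g, U) = -229 (m(g, U) = 6 - 235 = -229)
r(v) = v**2*(-6 + 2*v) (r(v) = (-6 + v + v)*v**2 = (-6 + 2*v)*v**2 = v**2*(-6 + 2*v))
r(p(10)) - ((-72926 + 100266) + m(355, -381)) = 2*(10**(3/2))**2*(-3 + 10**(3/2)) - ((-72926 + 100266) - 229) = 2*(10*sqrt(10))**2*(-3 + 10*sqrt(10)) - (27340 - 229) = 2*1000*(-3 + 10*sqrt(10)) - 1*27111 = (-6000 + 20000*sqrt(10)) - 27111 = -33111 + 20000*sqrt(10)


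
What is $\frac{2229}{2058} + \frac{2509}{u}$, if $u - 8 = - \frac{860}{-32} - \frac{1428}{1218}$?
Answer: $\frac{57874555}{766262} \approx 75.528$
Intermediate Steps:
$u = \frac{7819}{232}$ ($u = 8 - \left(- \frac{215}{8} + \frac{34}{29}\right) = 8 - - \frac{5963}{232} = 8 + \left(\frac{215}{8} - \frac{34}{29}\right) = 8 + \frac{5963}{232} = \frac{7819}{232} \approx 33.703$)
$\frac{2229}{2058} + \frac{2509}{u} = \frac{2229}{2058} + \frac{2509}{\frac{7819}{232}} = 2229 \cdot \frac{1}{2058} + 2509 \cdot \frac{232}{7819} = \frac{743}{686} + \frac{582088}{7819} = \frac{57874555}{766262}$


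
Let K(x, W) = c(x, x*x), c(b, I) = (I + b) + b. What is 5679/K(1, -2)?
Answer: 1893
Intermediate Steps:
c(b, I) = I + 2*b
K(x, W) = x**2 + 2*x (K(x, W) = x*x + 2*x = x**2 + 2*x)
5679/K(1, -2) = 5679/((1*(2 + 1))) = 5679/((1*3)) = 5679/3 = 5679*(1/3) = 1893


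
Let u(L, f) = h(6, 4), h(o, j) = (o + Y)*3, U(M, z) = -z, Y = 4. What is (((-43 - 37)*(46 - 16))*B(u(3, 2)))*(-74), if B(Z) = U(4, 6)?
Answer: -1065600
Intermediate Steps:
h(o, j) = 12 + 3*o (h(o, j) = (o + 4)*3 = (4 + o)*3 = 12 + 3*o)
u(L, f) = 30 (u(L, f) = 12 + 3*6 = 12 + 18 = 30)
B(Z) = -6 (B(Z) = -1*6 = -6)
(((-43 - 37)*(46 - 16))*B(u(3, 2)))*(-74) = (((-43 - 37)*(46 - 16))*(-6))*(-74) = (-80*30*(-6))*(-74) = -2400*(-6)*(-74) = 14400*(-74) = -1065600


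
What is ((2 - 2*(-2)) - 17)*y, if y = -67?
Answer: 737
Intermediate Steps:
((2 - 2*(-2)) - 17)*y = ((2 - 2*(-2)) - 17)*(-67) = ((2 + 4) - 17)*(-67) = (6 - 17)*(-67) = -11*(-67) = 737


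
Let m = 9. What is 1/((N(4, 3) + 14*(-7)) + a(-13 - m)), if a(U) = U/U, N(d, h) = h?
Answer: -1/94 ≈ -0.010638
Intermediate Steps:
a(U) = 1
1/((N(4, 3) + 14*(-7)) + a(-13 - m)) = 1/((3 + 14*(-7)) + 1) = 1/((3 - 98) + 1) = 1/(-95 + 1) = 1/(-94) = -1/94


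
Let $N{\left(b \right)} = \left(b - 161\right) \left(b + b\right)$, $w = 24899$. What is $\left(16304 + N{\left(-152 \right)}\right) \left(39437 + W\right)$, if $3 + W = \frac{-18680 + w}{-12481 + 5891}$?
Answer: $\frac{14481692131248}{3295} \approx 4.395 \cdot 10^{9}$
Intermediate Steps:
$W = - \frac{25989}{6590}$ ($W = -3 + \frac{-18680 + 24899}{-12481 + 5891} = -3 + \frac{6219}{-6590} = -3 + 6219 \left(- \frac{1}{6590}\right) = -3 - \frac{6219}{6590} = - \frac{25989}{6590} \approx -3.9437$)
$N{\left(b \right)} = 2 b \left(-161 + b\right)$ ($N{\left(b \right)} = \left(-161 + b\right) 2 b = 2 b \left(-161 + b\right)$)
$\left(16304 + N{\left(-152 \right)}\right) \left(39437 + W\right) = \left(16304 + 2 \left(-152\right) \left(-161 - 152\right)\right) \left(39437 - \frac{25989}{6590}\right) = \left(16304 + 2 \left(-152\right) \left(-313\right)\right) \frac{259863841}{6590} = \left(16304 + 95152\right) \frac{259863841}{6590} = 111456 \cdot \frac{259863841}{6590} = \frac{14481692131248}{3295}$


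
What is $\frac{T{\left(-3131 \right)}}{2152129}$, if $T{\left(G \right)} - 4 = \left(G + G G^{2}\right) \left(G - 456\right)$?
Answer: $\frac{110098302696318}{2152129} \approx 5.1158 \cdot 10^{7}$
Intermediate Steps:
$T{\left(G \right)} = 4 + \left(-456 + G\right) \left(G + G^{3}\right)$ ($T{\left(G \right)} = 4 + \left(G + G G^{2}\right) \left(G - 456\right) = 4 + \left(G + G^{3}\right) \left(G - 456\right) = 4 + \left(G + G^{3}\right) \left(-456 + G\right) = 4 + \left(-456 + G\right) \left(G + G^{3}\right)$)
$\frac{T{\left(-3131 \right)}}{2152129} = \frac{4 + \left(-3131\right)^{2} + \left(-3131\right)^{4} - -1427736 - 456 \left(-3131\right)^{3}}{2152129} = \left(4 + 9803161 + 96101965591921 + 1427736 - -13996325873496\right) \frac{1}{2152129} = \left(4 + 9803161 + 96101965591921 + 1427736 + 13996325873496\right) \frac{1}{2152129} = 110098302696318 \cdot \frac{1}{2152129} = \frac{110098302696318}{2152129}$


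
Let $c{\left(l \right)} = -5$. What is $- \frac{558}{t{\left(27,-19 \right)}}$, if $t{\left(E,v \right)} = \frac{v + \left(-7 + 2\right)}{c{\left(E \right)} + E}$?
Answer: $\frac{1023}{2} \approx 511.5$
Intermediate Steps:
$t{\left(E,v \right)} = \frac{-5 + v}{-5 + E}$ ($t{\left(E,v \right)} = \frac{v + \left(-7 + 2\right)}{-5 + E} = \frac{v - 5}{-5 + E} = \frac{-5 + v}{-5 + E}$)
$- \frac{558}{t{\left(27,-19 \right)}} = - \frac{558}{\frac{1}{-5 + 27} \left(-5 - 19\right)} = - \frac{558}{\frac{1}{22} \left(-24\right)} = - \frac{558}{- \frac{12}{11}} = \left(-558\right) \left(- \frac{11}{12}\right) = \frac{1023}{2}$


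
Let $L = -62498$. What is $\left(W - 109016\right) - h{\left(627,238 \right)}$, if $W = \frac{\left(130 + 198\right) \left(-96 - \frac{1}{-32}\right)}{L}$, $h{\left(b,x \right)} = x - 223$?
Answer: $- \frac{27256751841}{249992} \approx -1.0903 \cdot 10^{5}$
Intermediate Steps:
$h{\left(b,x \right)} = -223 + x$ ($h{\left(b,x \right)} = x - 223 = -223 + x$)
$W = \frac{125911}{249992}$ ($W = \frac{\left(130 + 198\right) \left(-96 - \frac{1}{-32}\right)}{-62498} = 328 \left(-96 - - \frac{1}{32}\right) \left(- \frac{1}{62498}\right) = 328 \left(-96 + \frac{1}{32}\right) \left(- \frac{1}{62498}\right) = 328 \left(- \frac{3071}{32}\right) \left(- \frac{1}{62498}\right) = \left(- \frac{125911}{4}\right) \left(- \frac{1}{62498}\right) = \frac{125911}{249992} \approx 0.50366$)
$\left(W - 109016\right) - h{\left(627,238 \right)} = \left(\frac{125911}{249992} - 109016\right) - \left(-223 + 238\right) = \left(\frac{125911}{249992} - 109016\right) - 15 = - \frac{27253001961}{249992} - 15 = - \frac{27256751841}{249992}$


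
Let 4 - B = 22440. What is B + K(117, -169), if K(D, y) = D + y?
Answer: -22488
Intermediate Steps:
B = -22436 (B = 4 - 1*22440 = 4 - 22440 = -22436)
B + K(117, -169) = -22436 + (117 - 169) = -22436 - 52 = -22488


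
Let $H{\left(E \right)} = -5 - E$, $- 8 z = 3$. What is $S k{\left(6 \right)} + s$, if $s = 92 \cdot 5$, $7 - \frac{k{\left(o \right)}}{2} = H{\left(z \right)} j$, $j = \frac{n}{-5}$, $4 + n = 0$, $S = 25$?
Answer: $995$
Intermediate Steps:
$z = - \frac{3}{8}$ ($z = \left(- \frac{1}{8}\right) 3 = - \frac{3}{8} \approx -0.375$)
$n = -4$ ($n = -4 + 0 = -4$)
$j = \frac{4}{5}$ ($j = - \frac{4}{-5} = \left(-4\right) \left(- \frac{1}{5}\right) = \frac{4}{5} \approx 0.8$)
$k{\left(o \right)} = \frac{107}{5}$ ($k{\left(o \right)} = 14 - 2 \left(-5 - - \frac{3}{8}\right) \frac{4}{5} = 14 - 2 \left(-5 + \frac{3}{8}\right) \frac{4}{5} = 14 - 2 \left(\left(- \frac{37}{8}\right) \frac{4}{5}\right) = 14 - - \frac{37}{5} = 14 + \frac{37}{5} = \frac{107}{5}$)
$s = 460$
$S k{\left(6 \right)} + s = 25 \cdot \frac{107}{5} + 460 = 535 + 460 = 995$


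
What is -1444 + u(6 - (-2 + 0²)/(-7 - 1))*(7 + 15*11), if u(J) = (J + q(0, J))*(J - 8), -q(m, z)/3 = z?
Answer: 6013/2 ≈ 3006.5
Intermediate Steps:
q(m, z) = -3*z
u(J) = -2*J*(-8 + J) (u(J) = (J - 3*J)*(J - 8) = (-2*J)*(-8 + J) = -2*J*(-8 + J))
-1444 + u(6 - (-2 + 0²)/(-7 - 1))*(7 + 15*11) = -1444 + (2*(6 - (-2 + 0²)/(-7 - 1))*(8 - (6 - (-2 + 0²)/(-7 - 1))))*(7 + 15*11) = -1444 + (2*(6 - (-2 + 0)/(-8))*(8 - (6 - (-2 + 0)/(-8))))*(7 + 165) = -1444 + (2*(6 - (-2)*(-1)/8)*(8 - (6 - (-2)*(-1)/8)))*172 = -1444 + (2*(6 - 1*¼)*(8 - (6 - 1*¼)))*172 = -1444 + (2*(6 - ¼)*(8 - (6 - ¼)))*172 = -1444 + (2*(23/4)*(8 - 1*23/4))*172 = -1444 + (2*(23/4)*(8 - 23/4))*172 = -1444 + (2*(23/4)*(9/4))*172 = -1444 + (207/8)*172 = -1444 + 8901/2 = 6013/2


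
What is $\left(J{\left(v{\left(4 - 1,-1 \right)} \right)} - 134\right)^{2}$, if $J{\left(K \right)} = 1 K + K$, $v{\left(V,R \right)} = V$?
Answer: $16384$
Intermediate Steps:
$J{\left(K \right)} = 2 K$ ($J{\left(K \right)} = K + K = 2 K$)
$\left(J{\left(v{\left(4 - 1,-1 \right)} \right)} - 134\right)^{2} = \left(2 \left(4 - 1\right) - 134\right)^{2} = \left(2 \cdot 3 - 134\right)^{2} = \left(6 - 134\right)^{2} = \left(-128\right)^{2} = 16384$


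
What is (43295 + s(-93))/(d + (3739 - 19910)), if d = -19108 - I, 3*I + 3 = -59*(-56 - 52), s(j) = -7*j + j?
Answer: -43853/37402 ≈ -1.1725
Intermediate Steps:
s(j) = -6*j
I = 2123 (I = -1 + (-59*(-56 - 52))/3 = -1 + (-59*(-108))/3 = -1 + (⅓)*6372 = -1 + 2124 = 2123)
d = -21231 (d = -19108 - 1*2123 = -19108 - 2123 = -21231)
(43295 + s(-93))/(d + (3739 - 19910)) = (43295 - 6*(-93))/(-21231 + (3739 - 19910)) = (43295 + 558)/(-21231 - 16171) = 43853/(-37402) = 43853*(-1/37402) = -43853/37402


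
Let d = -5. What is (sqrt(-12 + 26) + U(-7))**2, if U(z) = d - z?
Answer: (2 + sqrt(14))**2 ≈ 32.967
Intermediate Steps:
U(z) = -5 - z
(sqrt(-12 + 26) + U(-7))**2 = (sqrt(-12 + 26) + (-5 - 1*(-7)))**2 = (sqrt(14) + (-5 + 7))**2 = (sqrt(14) + 2)**2 = (2 + sqrt(14))**2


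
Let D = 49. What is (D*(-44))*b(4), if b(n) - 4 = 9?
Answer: -28028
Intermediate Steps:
b(n) = 13 (b(n) = 4 + 9 = 13)
(D*(-44))*b(4) = (49*(-44))*13 = -2156*13 = -28028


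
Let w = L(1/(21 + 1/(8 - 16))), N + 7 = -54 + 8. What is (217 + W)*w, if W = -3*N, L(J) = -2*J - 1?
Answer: -68808/167 ≈ -412.02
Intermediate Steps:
N = -53 (N = -7 + (-54 + 8) = -7 - 46 = -53)
L(J) = -1 - 2*J
w = -183/167 (w = -1 - 2/(21 + 1/(8 - 16)) = -1 - 2/(21 + 1/(-8)) = -1 - 2/(21 - ⅛) = -1 - 2/167/8 = -1 - 2*8/167 = -1 - 16/167 = -183/167 ≈ -1.0958)
W = 159 (W = -3*(-53) = 159)
(217 + W)*w = (217 + 159)*(-183/167) = 376*(-183/167) = -68808/167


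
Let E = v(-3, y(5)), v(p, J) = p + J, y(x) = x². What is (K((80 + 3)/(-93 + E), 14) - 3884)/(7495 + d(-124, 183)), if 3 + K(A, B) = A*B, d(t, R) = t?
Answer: -277139/523341 ≈ -0.52956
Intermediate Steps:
v(p, J) = J + p
E = 22 (E = 5² - 3 = 25 - 3 = 22)
K(A, B) = -3 + A*B
(K((80 + 3)/(-93 + E), 14) - 3884)/(7495 + d(-124, 183)) = ((-3 + ((80 + 3)/(-93 + 22))*14) - 3884)/(7495 - 124) = ((-3 + (83/(-71))*14) - 3884)/7371 = ((-3 + (83*(-1/71))*14) - 3884)*(1/7371) = ((-3 - 83/71*14) - 3884)*(1/7371) = ((-3 - 1162/71) - 3884)*(1/7371) = (-1375/71 - 3884)*(1/7371) = -277139/71*1/7371 = -277139/523341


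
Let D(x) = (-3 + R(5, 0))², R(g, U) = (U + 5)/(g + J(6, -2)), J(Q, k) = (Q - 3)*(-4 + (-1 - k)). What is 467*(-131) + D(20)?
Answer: -978543/16 ≈ -61159.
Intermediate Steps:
J(Q, k) = (-5 - k)*(-3 + Q) (J(Q, k) = (-3 + Q)*(-5 - k) = (-5 - k)*(-3 + Q))
R(g, U) = (5 + U)/(-9 + g) (R(g, U) = (U + 5)/(g + (15 - 5*6 + 3*(-2) - 1*6*(-2))) = (5 + U)/(g + (15 - 30 - 6 + 12)) = (5 + U)/(g - 9) = (5 + U)/(-9 + g))
D(x) = 289/16 (D(x) = (-3 + (5 + 0)/(-9 + 5))² = (-3 + 5/(-4))² = (-3 - ¼*5)² = (-3 - 5/4)² = (-17/4)² = 289/16)
467*(-131) + D(20) = 467*(-131) + 289/16 = -61177 + 289/16 = -978543/16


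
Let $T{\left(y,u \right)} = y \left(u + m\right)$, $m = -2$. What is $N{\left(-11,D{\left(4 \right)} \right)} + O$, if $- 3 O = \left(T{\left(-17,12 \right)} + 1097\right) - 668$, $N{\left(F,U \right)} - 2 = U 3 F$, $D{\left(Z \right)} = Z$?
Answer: $- \frac{649}{3} \approx -216.33$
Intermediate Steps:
$N{\left(F,U \right)} = 2 + 3 F U$ ($N{\left(F,U \right)} = 2 + U 3 F = 2 + 3 U F = 2 + 3 F U$)
$T{\left(y,u \right)} = y \left(-2 + u\right)$ ($T{\left(y,u \right)} = y \left(u - 2\right) = y \left(-2 + u\right)$)
$O = - \frac{259}{3}$ ($O = - \frac{\left(- 17 \left(-2 + 12\right) + 1097\right) - 668}{3} = - \frac{\left(\left(-17\right) 10 + 1097\right) - 668}{3} = - \frac{\left(-170 + 1097\right) - 668}{3} = - \frac{927 - 668}{3} = \left(- \frac{1}{3}\right) 259 = - \frac{259}{3} \approx -86.333$)
$N{\left(-11,D{\left(4 \right)} \right)} + O = \left(2 + 3 \left(-11\right) 4\right) - \frac{259}{3} = \left(2 - 132\right) - \frac{259}{3} = -130 - \frac{259}{3} = - \frac{649}{3}$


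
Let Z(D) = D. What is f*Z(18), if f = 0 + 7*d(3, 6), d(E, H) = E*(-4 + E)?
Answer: -378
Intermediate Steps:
f = -21 (f = 0 + 7*(3*(-4 + 3)) = 0 + 7*(3*(-1)) = 0 + 7*(-3) = 0 - 21 = -21)
f*Z(18) = -21*18 = -378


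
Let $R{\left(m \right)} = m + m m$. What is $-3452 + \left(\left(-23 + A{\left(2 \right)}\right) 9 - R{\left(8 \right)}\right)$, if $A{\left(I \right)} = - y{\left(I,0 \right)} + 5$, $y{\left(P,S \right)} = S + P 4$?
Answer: $-3758$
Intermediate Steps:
$y{\left(P,S \right)} = S + 4 P$
$R{\left(m \right)} = m + m^{2}$
$A{\left(I \right)} = 5 - 4 I$ ($A{\left(I \right)} = - (0 + 4 I) + 5 = - 4 I + 5 = 5 - 4 I$)
$-3452 + \left(\left(-23 + A{\left(2 \right)}\right) 9 - R{\left(8 \right)}\right) = -3452 - \left(8 \left(1 + 8\right) - \left(-23 + \left(5 - 8\right)\right) 9\right) = -3452 + \left(\left(-23 + \left(5 - 8\right)\right) 9 - 8 \cdot 9\right) = -3452 + \left(\left(-23 - 3\right) 9 - 72\right) = -3452 - 306 = -3758$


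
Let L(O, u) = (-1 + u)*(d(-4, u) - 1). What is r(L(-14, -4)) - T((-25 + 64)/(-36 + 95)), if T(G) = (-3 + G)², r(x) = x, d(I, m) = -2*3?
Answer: 102791/3481 ≈ 29.529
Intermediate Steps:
d(I, m) = -6
L(O, u) = 7 - 7*u (L(O, u) = (-1 + u)*(-6 - 1) = (-1 + u)*(-7) = 7 - 7*u)
r(L(-14, -4)) - T((-25 + 64)/(-36 + 95)) = (7 - 7*(-4)) - (-3 + (-25 + 64)/(-36 + 95))² = (7 + 28) - (-3 + 39/59)² = 35 - (-3 + 39*(1/59))² = 35 - (-3 + 39/59)² = 35 - (-138/59)² = 35 - 1*19044/3481 = 35 - 19044/3481 = 102791/3481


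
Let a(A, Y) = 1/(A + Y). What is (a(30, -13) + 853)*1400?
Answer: 20302800/17 ≈ 1.1943e+6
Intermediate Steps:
(a(30, -13) + 853)*1400 = (1/(30 - 13) + 853)*1400 = (1/17 + 853)*1400 = (14502/17)*1400 = 20302800/17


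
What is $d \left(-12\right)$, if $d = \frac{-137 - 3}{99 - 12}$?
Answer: $\frac{560}{29} \approx 19.31$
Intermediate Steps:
$d = - \frac{140}{87} \approx -1.6092$
$d \left(-12\right) = \left(- \frac{140}{87}\right) \left(-12\right) = \frac{560}{29}$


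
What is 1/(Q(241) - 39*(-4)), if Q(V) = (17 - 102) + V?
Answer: 1/312 ≈ 0.0032051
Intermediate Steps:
Q(V) = -85 + V
1/(Q(241) - 39*(-4)) = 1/((-85 + 241) - 39*(-4)) = 1/(156 + 156) = 1/312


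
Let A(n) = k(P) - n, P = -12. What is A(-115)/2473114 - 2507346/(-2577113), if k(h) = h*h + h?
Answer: 885941291765/910499177126 ≈ 0.97303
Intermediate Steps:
k(h) = h + h² (k(h) = h² + h = h + h²)
A(n) = 132 - n (A(n) = -12*(1 - 12) - n = -12*(-11) - n = 132 - n)
A(-115)/2473114 - 2507346/(-2577113) = (132 - 1*(-115))/2473114 - 2507346/(-2577113) = (132 + 115)*(1/2473114) - 2507346*(-1/2577113) = 247*(1/2473114) + 2507346/2577113 = 247/2473114 + 2507346/2577113 = 885941291765/910499177126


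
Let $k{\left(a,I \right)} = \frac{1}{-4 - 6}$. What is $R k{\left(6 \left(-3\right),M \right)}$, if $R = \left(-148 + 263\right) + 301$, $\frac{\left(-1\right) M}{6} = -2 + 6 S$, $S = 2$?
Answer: $- \frac{208}{5} \approx -41.6$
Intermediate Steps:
$M = -60$ ($M = - 6 \left(-2 + 6 \cdot 2\right) = - 6 \left(-2 + 12\right) = \left(-6\right) 10 = -60$)
$k{\left(a,I \right)} = - \frac{1}{10}$ ($k{\left(a,I \right)} = \frac{1}{-10} = - \frac{1}{10}$)
$R = 416$ ($R = 115 + 301 = 416$)
$R k{\left(6 \left(-3\right),M \right)} = 416 \left(- \frac{1}{10}\right) = - \frac{208}{5}$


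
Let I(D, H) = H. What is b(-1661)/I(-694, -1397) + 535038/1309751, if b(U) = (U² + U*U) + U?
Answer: -5171135385/1309751 ≈ -3948.2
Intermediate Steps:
b(U) = U + 2*U² (b(U) = (U² + U²) + U = 2*U² + U = U + 2*U²)
b(-1661)/I(-694, -1397) + 535038/1309751 = -1661*(1 + 2*(-1661))/(-1397) + 535038/1309751 = -1661*(1 - 3322)*(-1/1397) + 535038*(1/1309751) = -1661*(-3321)*(-1/1397) + 535038/1309751 = 5516181*(-1/1397) + 535038/1309751 = -501471/127 + 535038/1309751 = -5171135385/1309751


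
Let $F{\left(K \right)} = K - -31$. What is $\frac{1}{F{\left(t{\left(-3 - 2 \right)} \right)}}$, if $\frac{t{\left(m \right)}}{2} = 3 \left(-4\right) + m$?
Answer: $- \frac{1}{3} \approx -0.33333$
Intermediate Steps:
$t{\left(m \right)} = -24 + 2 m$ ($t{\left(m \right)} = 2 \left(3 \left(-4\right) + m\right) = 2 \left(-12 + m\right) = -24 + 2 m$)
$F{\left(K \right)} = 31 + K$ ($F{\left(K \right)} = K + 31 = 31 + K$)
$\frac{1}{F{\left(t{\left(-3 - 2 \right)} \right)}} = \frac{1}{31 - \left(24 - 2 \left(-3 - 2\right)\right)} = \frac{1}{31 + \left(-24 + 2 \left(-5\right)\right)} = \frac{1}{31 - 34} = \frac{1}{-3} = - \frac{1}{3}$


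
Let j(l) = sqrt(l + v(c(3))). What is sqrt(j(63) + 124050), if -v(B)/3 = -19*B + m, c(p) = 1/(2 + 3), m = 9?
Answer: sqrt(3101250 + 5*sqrt(1185))/5 ≈ 352.22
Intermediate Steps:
c(p) = 1/5
v(B) = -27 + 57*B (v(B) = -3*(-19*B + 9) = -3*(9 - 19*B) = -27 + 57*B)
j(l) = sqrt(-78/5 + l) (j(l) = sqrt(l + (-27 + 57*(1/5))) = sqrt(l + (-27 + 57/5)) = sqrt(l - 78/5) = sqrt(-78/5 + l))
sqrt(j(63) + 124050) = sqrt(sqrt(-390 + 25*63)/5 + 124050) = sqrt(sqrt(-390 + 1575)/5 + 124050) = sqrt(sqrt(1185)/5 + 124050) = sqrt(124050 + sqrt(1185)/5)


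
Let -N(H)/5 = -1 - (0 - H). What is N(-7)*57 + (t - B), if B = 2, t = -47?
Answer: 2231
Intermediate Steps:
N(H) = 5 - 5*H (N(H) = -5*(-1 - (0 - H)) = -5*(-1 - (-1)*H) = -5*(-1 + H) = 5 - 5*H)
N(-7)*57 + (t - B) = (5 - 5*(-7))*57 + (-47 - 1*2) = (5 + 35)*57 + (-47 - 2) = 40*57 - 49 = 2280 - 49 = 2231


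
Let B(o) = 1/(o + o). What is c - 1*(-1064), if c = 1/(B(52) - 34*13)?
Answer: 48908784/45967 ≈ 1064.0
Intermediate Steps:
B(o) = 1/(2*o)
c = -104/45967 (c = 1/((½)/52 - 34*13) = 1/((½)*(1/52) - 442) = 1/(1/104 - 442) = 1/(-45967/104) = -104/45967 ≈ -0.0022625)
c - 1*(-1064) = -104/45967 - 1*(-1064) = -104/45967 + 1064 = 48908784/45967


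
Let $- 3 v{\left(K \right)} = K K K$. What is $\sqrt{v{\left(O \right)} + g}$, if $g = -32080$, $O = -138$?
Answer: $2 \sqrt{210986} \approx 918.66$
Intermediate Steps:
$v{\left(K \right)} = - \frac{K^{3}}{3}$ ($v{\left(K \right)} = - \frac{K K K}{3} = - \frac{K^{2} K}{3} = - \frac{K^{3}}{3}$)
$\sqrt{v{\left(O \right)} + g} = \sqrt{- \frac{\left(-138\right)^{3}}{3} - 32080} = \sqrt{\left(- \frac{1}{3}\right) \left(-2628072\right) - 32080} = \sqrt{876024 - 32080} = \sqrt{843944} = 2 \sqrt{210986}$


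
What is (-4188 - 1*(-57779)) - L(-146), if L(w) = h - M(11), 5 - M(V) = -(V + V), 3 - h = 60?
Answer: 53675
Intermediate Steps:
h = -57 (h = 3 - 1*60 = 3 - 60 = -57)
M(V) = 5 + 2*V (M(V) = 5 - (-1)*(V + V) = 5 - (-1)*2*V = 5 - (-2)*V = 5 + 2*V)
L(w) = -84 (L(w) = -57 - (5 + 2*11) = -57 - (5 + 22) = -57 - 1*27 = -57 - 27 = -84)
(-4188 - 1*(-57779)) - L(-146) = (-4188 - 1*(-57779)) - 1*(-84) = (-4188 + 57779) + 84 = 53591 + 84 = 53675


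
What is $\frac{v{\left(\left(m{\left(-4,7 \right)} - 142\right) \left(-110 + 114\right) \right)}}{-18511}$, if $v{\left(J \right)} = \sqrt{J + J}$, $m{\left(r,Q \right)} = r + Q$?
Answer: $- \frac{2 i \sqrt{278}}{18511} \approx - 0.0018015 i$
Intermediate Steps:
$m{\left(r,Q \right)} = Q + r$
$v{\left(J \right)} = \sqrt{2} \sqrt{J}$ ($v{\left(J \right)} = \sqrt{2 J} = \sqrt{2} \sqrt{J}$)
$\frac{v{\left(\left(m{\left(-4,7 \right)} - 142\right) \left(-110 + 114\right) \right)}}{-18511} = \frac{\sqrt{2} \sqrt{\left(\left(7 - 4\right) - 142\right) \left(-110 + 114\right)}}{-18511} = \sqrt{2} \sqrt{\left(3 - 142\right) 4} \left(- \frac{1}{18511}\right) = \sqrt{2} \sqrt{\left(-139\right) 4} \left(- \frac{1}{18511}\right) = \sqrt{2} \sqrt{-556} \left(- \frac{1}{18511}\right) = \sqrt{2} \cdot 2 i \sqrt{139} \left(- \frac{1}{18511}\right) = 2 i \sqrt{278} \left(- \frac{1}{18511}\right) = - \frac{2 i \sqrt{278}}{18511}$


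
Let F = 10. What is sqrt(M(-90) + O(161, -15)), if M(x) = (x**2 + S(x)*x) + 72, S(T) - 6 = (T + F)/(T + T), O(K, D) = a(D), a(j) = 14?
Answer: sqrt(7606) ≈ 87.212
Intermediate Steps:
O(K, D) = 14
S(T) = 6 + (10 + T)/(2*T) (S(T) = 6 + (T + 10)/(T + T) = 6 + (10 + T)/((2*T)) = 6 + (10 + T)*(1/(2*T)) = 6 + (10 + T)/(2*T))
M(x) = 72 + x**2 + x*(13/2 + 5/x) (M(x) = (x**2 + (13/2 + 5/x)*x) + 72 = (x**2 + x*(13/2 + 5/x)) + 72 = 72 + x**2 + x*(13/2 + 5/x))
sqrt(M(-90) + O(161, -15)) = sqrt((77 + (-90)**2 + (13/2)*(-90)) + 14) = sqrt((77 + 8100 - 585) + 14) = sqrt(7592 + 14) = sqrt(7606)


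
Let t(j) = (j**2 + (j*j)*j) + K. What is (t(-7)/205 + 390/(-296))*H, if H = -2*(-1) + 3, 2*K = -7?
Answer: -84005/6068 ≈ -13.844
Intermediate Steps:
K = -7/2 (K = (1/2)*(-7) = -7/2 ≈ -3.5000)
t(j) = -7/2 + j**2 + j**3 (t(j) = (j**2 + (j*j)*j) - 7/2 = (j**2 + j**2*j) - 7/2 = (j**2 + j**3) - 7/2 = -7/2 + j**2 + j**3)
H = 5 (H = 2 + 3 = 5)
(t(-7)/205 + 390/(-296))*H = ((-7/2 + (-7)**2 + (-7)**3)/205 + 390/(-296))*5 = ((-7/2 + 49 - 343)*(1/205) + 390*(-1/296))*5 = (-595/2*1/205 - 195/148)*5 = (-119/82 - 195/148)*5 = -16801/6068*5 = -84005/6068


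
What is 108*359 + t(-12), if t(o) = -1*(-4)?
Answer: 38776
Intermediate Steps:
t(o) = 4
108*359 + t(-12) = 108*359 + 4 = 38772 + 4 = 38776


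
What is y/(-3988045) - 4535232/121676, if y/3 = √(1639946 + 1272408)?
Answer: -1133808/30419 - 3*√2912354/3988045 ≈ -37.274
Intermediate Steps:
y = 3*√2912354 (y = 3*√(1639946 + 1272408) = 3*√2912354 ≈ 5119.7)
y/(-3988045) - 4535232/121676 = (3*√2912354)/(-3988045) - 4535232/121676 = (3*√2912354)*(-1/3988045) - 4535232*1/121676 = -3*√2912354/3988045 - 1133808/30419 = -1133808/30419 - 3*√2912354/3988045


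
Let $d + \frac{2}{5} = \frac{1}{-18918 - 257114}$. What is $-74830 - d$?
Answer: $- \frac{103276820731}{1380160} \approx -74830.0$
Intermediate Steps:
$d = - \frac{552069}{1380160}$ ($d = - \frac{2}{5} + \frac{1}{-18918 - 257114} = - \frac{2}{5} + \frac{1}{-276032} = - \frac{2}{5} - \frac{1}{276032} = - \frac{552069}{1380160} \approx -0.4$)
$-74830 - d = -74830 - - \frac{552069}{1380160} = -74830 + \frac{552069}{1380160} = - \frac{103276820731}{1380160}$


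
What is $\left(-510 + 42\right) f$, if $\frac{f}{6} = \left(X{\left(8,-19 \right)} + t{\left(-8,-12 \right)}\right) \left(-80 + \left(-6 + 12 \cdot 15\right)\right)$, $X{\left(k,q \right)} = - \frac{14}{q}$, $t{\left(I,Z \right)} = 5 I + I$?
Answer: $\frac{237028896}{19} \approx 1.2475 \cdot 10^{7}$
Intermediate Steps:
$t{\left(I,Z \right)} = 6 I$
$f = - \frac{506472}{19}$ ($f = 6 \left(- \frac{14}{-19} + 6 \left(-8\right)\right) \left(-80 + \left(-6 + 12 \cdot 15\right)\right) = 6 \left(\left(-14\right) \left(- \frac{1}{19}\right) - 48\right) \left(-80 + \left(-6 + 180\right)\right) = 6 \left(\frac{14}{19} - 48\right) \left(-80 + 174\right) = 6 \left(\left(- \frac{898}{19}\right) 94\right) = 6 \left(- \frac{84412}{19}\right) = - \frac{506472}{19} \approx -26656.0$)
$\left(-510 + 42\right) f = \left(-510 + 42\right) \left(- \frac{506472}{19}\right) = \left(-468\right) \left(- \frac{506472}{19}\right) = \frac{237028896}{19}$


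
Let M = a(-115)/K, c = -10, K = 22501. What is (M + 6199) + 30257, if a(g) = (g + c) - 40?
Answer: 820296291/22501 ≈ 36456.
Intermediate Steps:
a(g) = -50 + g (a(g) = (g - 10) - 40 = (-10 + g) - 40 = -50 + g)
M = -165/22501 (M = (-50 - 115)/22501 = -165*1/22501 = -165/22501 ≈ -0.0073330)
(M + 6199) + 30257 = (-165/22501 + 6199) + 30257 = 139483534/22501 + 30257 = 820296291/22501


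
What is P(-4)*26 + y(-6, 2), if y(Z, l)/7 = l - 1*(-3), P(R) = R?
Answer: -69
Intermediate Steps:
y(Z, l) = 21 + 7*l (y(Z, l) = 7*(l - 1*(-3)) = 7*(l + 3) = 7*(3 + l) = 21 + 7*l)
P(-4)*26 + y(-6, 2) = -4*26 + (21 + 7*2) = -104 + (21 + 14) = -104 + 35 = -69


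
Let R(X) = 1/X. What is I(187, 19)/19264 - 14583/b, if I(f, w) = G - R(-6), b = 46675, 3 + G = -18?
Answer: -1691395847/5394883200 ≈ -0.31352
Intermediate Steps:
G = -21 (G = -3 - 18 = -21)
I(f, w) = -125/6 (I(f, w) = -21 - 1/(-6) = -21 - 1*(-⅙) = -21 + ⅙ = -125/6)
I(187, 19)/19264 - 14583/b = -125/6/19264 - 14583/46675 = -125/6*1/19264 - 14583*1/46675 = -125/115584 - 14583/46675 = -1691395847/5394883200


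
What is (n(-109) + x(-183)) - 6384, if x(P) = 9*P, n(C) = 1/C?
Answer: -875380/109 ≈ -8031.0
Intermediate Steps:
(n(-109) + x(-183)) - 6384 = (1/(-109) + 9*(-183)) - 6384 = (-1/109 - 1647) - 6384 = -179524/109 - 6384 = -875380/109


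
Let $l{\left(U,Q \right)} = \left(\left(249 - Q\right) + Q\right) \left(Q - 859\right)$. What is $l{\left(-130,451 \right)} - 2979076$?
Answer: $-3080668$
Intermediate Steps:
$l{\left(U,Q \right)} = -213891 + 249 Q$ ($l{\left(U,Q \right)} = 249 \left(-859 + Q\right) = -213891 + 249 Q$)
$l{\left(-130,451 \right)} - 2979076 = \left(-213891 + 249 \cdot 451\right) - 2979076 = \left(-213891 + 112299\right) - 2979076 = -101592 - 2979076 = -3080668$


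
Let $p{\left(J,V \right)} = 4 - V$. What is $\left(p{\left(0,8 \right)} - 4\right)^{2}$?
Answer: $64$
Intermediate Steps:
$\left(p{\left(0,8 \right)} - 4\right)^{2} = \left(\left(4 - 8\right) - 4\right)^{2} = \left(-4 - 4\right)^{2} = \left(-8\right)^{2} = 64$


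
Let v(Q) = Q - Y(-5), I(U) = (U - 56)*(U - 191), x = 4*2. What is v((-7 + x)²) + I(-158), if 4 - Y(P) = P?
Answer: 74678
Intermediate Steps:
x = 8
I(U) = (-191 + U)*(-56 + U) (I(U) = (-56 + U)*(-191 + U) = (-191 + U)*(-56 + U))
Y(P) = 4 - P
v(Q) = -9 + Q (v(Q) = Q - (4 - 1*(-5)) = Q - (4 + 5) = Q - 1*9 = Q - 9 = -9 + Q)
v((-7 + x)²) + I(-158) = (-9 + (-7 + 8)²) + (10696 + (-158)² - 247*(-158)) = (-9 + 1²) + (10696 + 24964 + 39026) = (-9 + 1) + 74686 = -8 + 74686 = 74678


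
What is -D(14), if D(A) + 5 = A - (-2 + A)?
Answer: 3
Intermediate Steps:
D(A) = -3 (D(A) = -5 + (A - (-2 + A)) = -5 + (A + (2 - A)) = -5 + 2 = -3)
-D(14) = -1*(-3) = 3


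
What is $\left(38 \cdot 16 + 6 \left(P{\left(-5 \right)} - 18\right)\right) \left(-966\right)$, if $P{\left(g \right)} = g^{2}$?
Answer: $-627900$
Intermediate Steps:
$\left(38 \cdot 16 + 6 \left(P{\left(-5 \right)} - 18\right)\right) \left(-966\right) = \left(38 \cdot 16 + 6 \left(\left(-5\right)^{2} - 18\right)\right) \left(-966\right) = \left(608 + 6 \left(25 - 18\right)\right) \left(-966\right) = \left(608 + 6 \cdot 7\right) \left(-966\right) = \left(608 + 42\right) \left(-966\right) = 650 \left(-966\right) = -627900$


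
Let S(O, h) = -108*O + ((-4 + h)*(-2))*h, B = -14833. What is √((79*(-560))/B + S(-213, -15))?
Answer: √100745663954/2119 ≈ 149.79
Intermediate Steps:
S(O, h) = -108*O + h*(8 - 2*h) (S(O, h) = -108*O + (8 - 2*h)*h = -108*O + h*(8 - 2*h))
√((79*(-560))/B + S(-213, -15)) = √((79*(-560))/(-14833) + (-108*(-213) - 2*(-15)² + 8*(-15))) = √(-44240*(-1/14833) + (23004 - 2*225 - 120)) = √(6320/2119 + (23004 - 450 - 120)) = √(6320/2119 + 22434) = √(47543966/2119) = √100745663954/2119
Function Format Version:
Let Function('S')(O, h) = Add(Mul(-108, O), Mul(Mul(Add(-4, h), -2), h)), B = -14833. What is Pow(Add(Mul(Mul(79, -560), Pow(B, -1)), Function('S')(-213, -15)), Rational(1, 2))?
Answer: Mul(Rational(1, 2119), Pow(100745663954, Rational(1, 2))) ≈ 149.79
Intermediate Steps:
Function('S')(O, h) = Add(Mul(-108, O), Mul(h, Add(8, Mul(-2, h)))) (Function('S')(O, h) = Add(Mul(-108, O), Mul(Add(8, Mul(-2, h)), h)) = Add(Mul(-108, O), Mul(h, Add(8, Mul(-2, h)))))
Pow(Add(Mul(Mul(79, -560), Pow(B, -1)), Function('S')(-213, -15)), Rational(1, 2)) = Pow(Add(Mul(Mul(79, -560), Pow(-14833, -1)), Add(Mul(-108, -213), Mul(-2, Pow(-15, 2)), Mul(8, -15))), Rational(1, 2)) = Pow(Add(Mul(-44240, Rational(-1, 14833)), Add(23004, Mul(-2, 225), -120)), Rational(1, 2)) = Pow(Add(Rational(6320, 2119), Add(23004, -450, -120)), Rational(1, 2)) = Pow(Add(Rational(6320, 2119), 22434), Rational(1, 2)) = Pow(Rational(47543966, 2119), Rational(1, 2)) = Mul(Rational(1, 2119), Pow(100745663954, Rational(1, 2)))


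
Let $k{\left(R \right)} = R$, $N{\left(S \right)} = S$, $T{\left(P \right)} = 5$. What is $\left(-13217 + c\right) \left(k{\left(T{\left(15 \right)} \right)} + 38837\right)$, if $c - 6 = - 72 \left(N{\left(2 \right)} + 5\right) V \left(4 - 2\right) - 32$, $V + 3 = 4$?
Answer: $-553537342$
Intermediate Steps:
$V = 1$ ($V = -3 + 4 = 1$)
$c = -1034$ ($c = 6 - \left(32 + 72 \left(2 + 5\right) 1 \left(4 - 2\right)\right) = 6 - \left(32 + 72 \cdot 7 \cdot 1 \cdot 2\right) = 6 - \left(32 + 72 \cdot 7 \cdot 2\right) = 6 - 1040 = -1034$)
$\left(-13217 + c\right) \left(k{\left(T{\left(15 \right)} \right)} + 38837\right) = \left(-13217 - 1034\right) \left(5 + 38837\right) = \left(-14251\right) 38842 = -553537342$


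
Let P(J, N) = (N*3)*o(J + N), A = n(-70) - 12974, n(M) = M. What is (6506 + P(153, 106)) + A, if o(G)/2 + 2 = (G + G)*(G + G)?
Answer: 170646254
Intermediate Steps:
o(G) = -4 + 8*G² (o(G) = -4 + 2*((G + G)*(G + G)) = -4 + 2*((2*G)*(2*G)) = -4 + 2*(4*G²) = -4 + 8*G²)
A = -13044 (A = -70 - 12974 = -13044)
P(J, N) = 3*N*(-4 + 8*(J + N)²) (P(J, N) = (N*3)*(-4 + 8*(J + N)²) = (3*N)*(-4 + 8*(J + N)²) = 3*N*(-4 + 8*(J + N)²))
(6506 + P(153, 106)) + A = (6506 + 12*106*(-1 + 2*(153 + 106)²)) - 13044 = (6506 + 12*106*(-1 + 2*259²)) - 13044 = (6506 + 12*106*(-1 + 2*67081)) - 13044 = (6506 + 12*106*(-1 + 134162)) - 13044 = (6506 + 12*106*134161) - 13044 = (6506 + 170652792) - 13044 = 170659298 - 13044 = 170646254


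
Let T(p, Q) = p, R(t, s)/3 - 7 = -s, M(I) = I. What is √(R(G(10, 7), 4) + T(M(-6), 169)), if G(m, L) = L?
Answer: √3 ≈ 1.7320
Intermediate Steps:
R(t, s) = 21 - 3*s (R(t, s) = 21 + 3*(-s) = 21 - 3*s)
√(R(G(10, 7), 4) + T(M(-6), 169)) = √((21 - 3*4) - 6) = √((21 - 12) - 6) = √(9 - 6) = √3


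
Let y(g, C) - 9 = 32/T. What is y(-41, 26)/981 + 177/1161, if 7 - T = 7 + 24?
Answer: 20282/126549 ≈ 0.16027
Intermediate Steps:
T = -24 (T = 7 - (7 + 24) = 7 - 1*31 = 7 - 31 = -24)
y(g, C) = 23/3 (y(g, C) = 9 + 32/(-24) = 9 + 32*(-1/24) = 9 - 4/3 = 23/3)
y(-41, 26)/981 + 177/1161 = (23/3)/981 + 177/1161 = (23/3)*(1/981) + 177*(1/1161) = 23/2943 + 59/387 = 20282/126549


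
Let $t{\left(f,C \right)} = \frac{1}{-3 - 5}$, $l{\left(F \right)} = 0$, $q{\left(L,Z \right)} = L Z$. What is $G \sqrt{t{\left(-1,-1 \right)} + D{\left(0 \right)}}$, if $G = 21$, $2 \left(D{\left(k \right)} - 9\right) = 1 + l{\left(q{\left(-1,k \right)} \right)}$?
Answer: $\frac{105 \sqrt{6}}{4} \approx 64.299$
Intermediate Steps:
$D{\left(k \right)} = \frac{19}{2}$ ($D{\left(k \right)} = 9 + \frac{1 + 0}{2} = 9 + \frac{1}{2} \cdot 1 = 9 + \frac{1}{2} = \frac{19}{2}$)
$t{\left(f,C \right)} = - \frac{1}{8}$ ($t{\left(f,C \right)} = \frac{1}{-8} = - \frac{1}{8}$)
$G \sqrt{t{\left(-1,-1 \right)} + D{\left(0 \right)}} = 21 \sqrt{- \frac{1}{8} + \frac{19}{2}} = 21 \sqrt{\frac{75}{8}} = 21 \frac{5 \sqrt{6}}{4} = \frac{105 \sqrt{6}}{4}$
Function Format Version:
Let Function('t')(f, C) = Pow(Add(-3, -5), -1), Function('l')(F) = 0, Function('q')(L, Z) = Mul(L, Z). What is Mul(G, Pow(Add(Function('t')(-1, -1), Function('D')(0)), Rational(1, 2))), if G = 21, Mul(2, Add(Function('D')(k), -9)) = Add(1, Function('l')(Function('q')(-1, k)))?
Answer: Mul(Rational(105, 4), Pow(6, Rational(1, 2))) ≈ 64.299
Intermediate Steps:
Function('D')(k) = Rational(19, 2) (Function('D')(k) = Add(9, Mul(Rational(1, 2), Add(1, 0))) = Add(9, Mul(Rational(1, 2), 1)) = Add(9, Rational(1, 2)) = Rational(19, 2))
Function('t')(f, C) = Rational(-1, 8) (Function('t')(f, C) = Pow(-8, -1) = Rational(-1, 8))
Mul(G, Pow(Add(Function('t')(-1, -1), Function('D')(0)), Rational(1, 2))) = Mul(21, Pow(Add(Rational(-1, 8), Rational(19, 2)), Rational(1, 2))) = Mul(21, Pow(Rational(75, 8), Rational(1, 2))) = Mul(21, Mul(Rational(5, 4), Pow(6, Rational(1, 2)))) = Mul(Rational(105, 4), Pow(6, Rational(1, 2)))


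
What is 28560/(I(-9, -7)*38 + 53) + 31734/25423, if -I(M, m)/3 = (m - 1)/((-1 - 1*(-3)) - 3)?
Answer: -698821374/21838357 ≈ -32.000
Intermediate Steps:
I(M, m) = -3 + 3*m (I(M, m) = -3*(m - 1)/((-1 - 1*(-3)) - 3) = -3*(-1 + m)/((-1 + 3) - 3) = -3*(-1 + m)/(2 - 3) = -3*(-1 + m)/(-1) = -3*(-1 + m)*(-1) = -3*(1 - m) = -3 + 3*m)
28560/(I(-9, -7)*38 + 53) + 31734/25423 = 28560/((-3 + 3*(-7))*38 + 53) + 31734/25423 = 28560/((-3 - 21)*38 + 53) + 31734*(1/25423) = 28560/(-24*38 + 53) + 31734/25423 = 28560/(-912 + 53) + 31734/25423 = 28560/(-859) + 31734/25423 = 28560*(-1/859) + 31734/25423 = -28560/859 + 31734/25423 = -698821374/21838357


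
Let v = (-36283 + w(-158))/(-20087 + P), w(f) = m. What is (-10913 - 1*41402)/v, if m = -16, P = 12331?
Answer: -405755140/36299 ≈ -11178.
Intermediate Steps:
w(f) = -16
v = 36299/7756 (v = (-36283 - 16)/(-20087 + 12331) = -36299/(-7756) = -36299*(-1/7756) = 36299/7756 ≈ 4.6801)
(-10913 - 1*41402)/v = (-10913 - 1*41402)/(36299/7756) = (-10913 - 41402)*(7756/36299) = -52315*7756/36299 = -405755140/36299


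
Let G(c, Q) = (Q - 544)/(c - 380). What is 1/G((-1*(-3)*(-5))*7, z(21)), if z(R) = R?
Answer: 485/523 ≈ 0.92734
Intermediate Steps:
G(c, Q) = (-544 + Q)/(-380 + c)
1/G((-1*(-3)*(-5))*7, z(21)) = 1/((-544 + 21)/(-380 + (-1*(-3)*(-5))*7)) = 1/(-523/(-380 + (3*(-5))*7)) = 1/(-523/(-380 - 15*7)) = 1/(-523/(-380 - 105)) = 1/(-523/(-485)) = 1/(-1/485*(-523)) = 1/(523/485) = 485/523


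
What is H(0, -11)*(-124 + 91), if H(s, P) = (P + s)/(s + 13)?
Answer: 363/13 ≈ 27.923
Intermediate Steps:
H(s, P) = (P + s)/(13 + s)
H(0, -11)*(-124 + 91) = ((-11 + 0)/(13 + 0))*(-124 + 91) = (-11/13)*(-33) = ((1/13)*(-11))*(-33) = -11/13*(-33) = 363/13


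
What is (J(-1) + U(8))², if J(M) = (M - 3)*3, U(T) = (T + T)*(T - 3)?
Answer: 4624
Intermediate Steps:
U(T) = 2*T*(-3 + T) (U(T) = (2*T)*(-3 + T) = 2*T*(-3 + T))
J(M) = -9 + 3*M (J(M) = (-3 + M)*3 = -9 + 3*M)
(J(-1) + U(8))² = ((-9 + 3*(-1)) + 2*8*(-3 + 8))² = ((-9 - 3) + 2*8*5)² = (-12 + 80)² = 68² = 4624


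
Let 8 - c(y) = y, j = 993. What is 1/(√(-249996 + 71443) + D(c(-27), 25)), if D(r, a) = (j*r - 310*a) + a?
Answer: 27030/730799453 - I*√178553/730799453 ≈ 3.6987e-5 - 5.7821e-7*I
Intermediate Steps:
c(y) = 8 - y
D(r, a) = -309*a + 993*r (D(r, a) = (993*r - 310*a) + a = (-310*a + 993*r) + a = -309*a + 993*r)
1/(√(-249996 + 71443) + D(c(-27), 25)) = 1/(√(-249996 + 71443) + (-309*25 + 993*(8 - 1*(-27)))) = 1/(√(-178553) + (-7725 + 993*(8 + 27))) = 1/(I*√178553 + (-7725 + 993*35)) = 1/(I*√178553 + (-7725 + 34755)) = 1/(I*√178553 + 27030) = 1/(27030 + I*√178553)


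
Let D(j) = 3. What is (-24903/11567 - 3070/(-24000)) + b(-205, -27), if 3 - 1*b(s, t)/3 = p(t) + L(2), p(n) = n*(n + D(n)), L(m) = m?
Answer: -53939928931/27760800 ≈ -1943.0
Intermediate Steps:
p(n) = n*(3 + n) (p(n) = n*(n + 3) = n*(3 + n))
b(s, t) = 3 - 3*t*(3 + t) (b(s, t) = 9 - 3*(t*(3 + t) + 2) = 9 - 3*(2 + t*(3 + t)) = 9 + (-6 - 3*t*(3 + t)) = 3 - 3*t*(3 + t))
(-24903/11567 - 3070/(-24000)) + b(-205, -27) = (-24903/11567 - 3070/(-24000)) + (3 - 3*(-27)*(3 - 27)) = (-24903*1/11567 - 3070*(-1/24000)) + (3 - 3*(-27)*(-24)) = (-24903/11567 + 307/2400) + (3 - 1944) = -56216131/27760800 - 1941 = -53939928931/27760800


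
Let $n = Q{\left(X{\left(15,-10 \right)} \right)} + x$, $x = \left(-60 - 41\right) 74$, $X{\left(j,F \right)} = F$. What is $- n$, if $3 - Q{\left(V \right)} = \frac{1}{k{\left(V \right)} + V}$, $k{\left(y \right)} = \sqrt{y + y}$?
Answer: $\frac{89651}{12} - \frac{i \sqrt{5}}{60} \approx 7470.9 - 0.037268 i$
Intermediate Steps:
$k{\left(y \right)} = \sqrt{2} \sqrt{y}$ ($k{\left(y \right)} = \sqrt{2 y} = \sqrt{2} \sqrt{y}$)
$Q{\left(V \right)} = 3 - \frac{1}{V + \sqrt{2} \sqrt{V}}$ ($Q{\left(V \right)} = 3 - \frac{1}{\sqrt{2} \sqrt{V} + V} = 3 - \frac{1}{V + \sqrt{2} \sqrt{V}}$)
$x = -7474$ ($x = \left(-101\right) 74 = -7474$)
$n = -7474 + \frac{-31 + 6 i \sqrt{5}}{-10 + 2 i \sqrt{5}}$ ($n = \frac{-1 + 3 \left(-10\right) + 3 \sqrt{2} \sqrt{-10}}{-10 + \sqrt{2} \sqrt{-10}} - 7474 = \frac{-1 - 30 + 3 \sqrt{2} i \sqrt{10}}{-10 + \sqrt{2} i \sqrt{10}} - 7474 = \frac{-1 - 30 + 6 i \sqrt{5}}{-10 + 2 i \sqrt{5}} - 7474 = \frac{-31 + 6 i \sqrt{5}}{-10 + 2 i \sqrt{5}} - 7474 = -7474 + \frac{-31 + 6 i \sqrt{5}}{-10 + 2 i \sqrt{5}} \approx -7470.9 + 0.037268 i$)
$- n = - (- \frac{89651}{12} + \frac{i \sqrt{5}}{60}) = \frac{89651}{12} - \frac{i \sqrt{5}}{60}$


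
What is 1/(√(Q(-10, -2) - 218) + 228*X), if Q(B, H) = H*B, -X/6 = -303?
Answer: 23028/9545198123 - I*√22/57271188738 ≈ 2.4125e-6 - 8.1898e-11*I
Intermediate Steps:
X = 1818 (X = -6*(-303) = 1818)
Q(B, H) = B*H
1/(√(Q(-10, -2) - 218) + 228*X) = 1/(√(-10*(-2) - 218) + 228*1818) = 1/(√(20 - 218) + 414504) = 1/(√(-198) + 414504) = 1/(3*I*√22 + 414504) = 1/(414504 + 3*I*√22)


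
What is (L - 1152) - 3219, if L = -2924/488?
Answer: -533993/122 ≈ -4377.0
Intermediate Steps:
L = -731/122 (L = -2924*1/488 = -731/122 ≈ -5.9918)
(L - 1152) - 3219 = (-731/122 - 1152) - 3219 = -141275/122 - 3219 = -533993/122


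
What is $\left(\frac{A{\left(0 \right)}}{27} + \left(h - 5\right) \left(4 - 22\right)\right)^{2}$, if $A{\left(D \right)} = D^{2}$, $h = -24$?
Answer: $272484$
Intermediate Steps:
$\left(\frac{A{\left(0 \right)}}{27} + \left(h - 5\right) \left(4 - 22\right)\right)^{2} = \left(\frac{0^{2}}{27} + \left(-24 - 5\right) \left(4 - 22\right)\right)^{2} = \left(0 \cdot \frac{1}{27} - -522\right)^{2} = \left(0 + 522\right)^{2} = 522^{2} = 272484$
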